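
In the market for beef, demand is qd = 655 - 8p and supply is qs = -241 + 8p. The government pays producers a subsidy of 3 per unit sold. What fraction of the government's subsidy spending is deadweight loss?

DWL / government spending = 2/73

Pre-subsidy: 655 - 8p = -241 + 8p gives p* = 56, q* = 207.
With the subsidy, sellers receive ps = pb + 3 for each unit, where pb is the price buyers pay.
Supply in terms of pb becomes qs = -241 + 8(pb + 3) = -217 + 8pb. Setting this equal to demand: 655 - 8pb = -217 + 8pb, so pb = 54.5.
Sellers receive ps = 54.5 + 3 = 57.5; q' = 655 − 8·54.5 = 219.
ΔCS = ½(207 + 219)(56 − 54.5) = 319.5; ΔPS = ½(207 + 219)(57.5 − 56) = 319.5.
Government spending = 3 × 219 = 657.
DWL = ½ × 3 × (219 − 207) = 18; fraction = 18 / 657 = 2/73.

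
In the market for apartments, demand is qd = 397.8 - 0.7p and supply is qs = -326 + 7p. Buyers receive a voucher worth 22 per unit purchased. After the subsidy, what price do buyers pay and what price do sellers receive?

Buyers pay 74; sellers receive 96

Pre-subsidy: 397.8 - 0.7p = -326 + 7p gives p* = 94, q* = 332.
With the rebate, buyers effectively pay pb = ps − 22, where ps is the price sellers receive.
Demand in terms of ps becomes qd = 397.8 − 0.7(ps − 22) = 413.2 - 0.7ps. Setting this equal to supply: 413.2 - 0.7ps = -326 + 7ps, so ps = 96.
Buyers pay pb = 96 − 22 = 74; q' = -326 + 7·96 = 346.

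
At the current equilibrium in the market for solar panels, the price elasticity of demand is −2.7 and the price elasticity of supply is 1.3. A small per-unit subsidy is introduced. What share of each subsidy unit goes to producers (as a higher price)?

For a small subsidy around the equilibrium, the benefit split depends on the relative slopes, which at a point are proportional to the elasticities.
Buyer share = εs/(εs + |εd|) = 1.3/(1.3 + 2.7) = 0.325; seller share = |εd|/(εs + |εd|) = 0.675.
So producers capture 0.675 of the subsidy.

Producer share = 0.675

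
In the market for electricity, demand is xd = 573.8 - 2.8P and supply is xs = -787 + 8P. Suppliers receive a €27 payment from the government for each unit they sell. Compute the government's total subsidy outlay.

Pre-subsidy: 573.8 - 2.8P = -787 + 8P gives P* = 126, x* = 221.
With the subsidy, sellers receive Ps = Pb + 27 for each unit, where Pb is the price buyers pay.
Supply in terms of Pb becomes xs = -787 + 8(Pb + 27) = -571 + 8Pb. Setting this equal to demand: 573.8 - 2.8Pb = -571 + 8Pb, so Pb = 106.
Sellers receive Ps = 106 + 27 = 133; x' = 573.8 − 2.8·106 = 277.
Government outlay = subsidy × quantity = 27 × 277 = 7479.

Government cost = €7479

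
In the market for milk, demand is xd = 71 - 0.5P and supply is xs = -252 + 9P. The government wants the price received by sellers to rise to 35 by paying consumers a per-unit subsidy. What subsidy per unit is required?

Required subsidy s = 19 per unit

At a seller price of 35, quantity supplied is -252 + 9·35 = 63.
Buyers absorb 63 only when they pay Pb with 71 − 0.5·Pb = 63, i.e. Pb = 16.
s = Ps − Pb = 35 − 16 = 19.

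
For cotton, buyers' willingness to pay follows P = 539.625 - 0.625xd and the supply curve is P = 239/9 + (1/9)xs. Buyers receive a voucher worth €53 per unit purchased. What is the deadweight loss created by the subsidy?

Deadweight loss = €1908

Pre-subsidy: 539.625 - 0.625x = 239/9 + (1/9)x gives x* = 697 and P* = 104.
With the rebate, buyers effectively pay Pb = Ps − 53, where Ps is the price sellers receive.
On the curves, Pb = 539.625 - 0.625x and Ps = 239/9 + (1/9)x; the wedge Ps − Pb = 53 gives 239/9 + (1/9)x − (539.625 - 0.625x) = 53, so x' = 769.
Then Pb = 539.625 − 0.625·769 = 59 and Ps = 239/9 + (1/9)·769 = 112.
The subsidy expands output by 769 − 697 = 72 past the efficient level; on those units the gap between marginal cost and willingness to pay runs from 0 up to 53.
DWL = ½ × 53 × 72 = 1908.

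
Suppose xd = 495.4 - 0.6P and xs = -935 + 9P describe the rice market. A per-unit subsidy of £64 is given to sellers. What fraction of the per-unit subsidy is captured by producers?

Pre-subsidy: 495.4 - 0.6P = -935 + 9P gives P* = 149, x* = 406.
With the subsidy, sellers receive Ps = Pb + 64 for each unit, where Pb is the price buyers pay.
Supply in terms of Pb becomes xs = -935 + 9(Pb + 64) = -359 + 9Pb. Setting this equal to demand: 495.4 - 0.6Pb = -359 + 9Pb, so Pb = 89.
Sellers receive Ps = 89 + 64 = 153; x' = 495.4 − 0.6·89 = 442.
Buyers' price falls by P* − Pb = 149 − 89 = 60; sellers' price rises by Ps − P* = 153 − 149 = 4.
So producers capture 4/64 = 0.0625 of each unit of subsidy.

Producer share = 0.0625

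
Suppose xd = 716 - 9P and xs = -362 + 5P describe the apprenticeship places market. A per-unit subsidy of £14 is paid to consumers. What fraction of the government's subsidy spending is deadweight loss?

DWL / government spending = 45/136

Pre-subsidy: 716 - 9P = -362 + 5P gives P* = 77, x* = 23.
With the rebate, buyers effectively pay Pb = Ps − 14, where Ps is the price sellers receive.
Demand in terms of Ps becomes xd = 716 − 9(Ps − 14) = 842 - 9Ps. Setting this equal to supply: 842 - 9Ps = -362 + 5Ps, so Ps = 86.
Buyers pay Pb = 86 − 14 = 72; x' = -362 + 5·86 = 68.
ΔCS = ½(23 + 68)(77 − 72) = 227.5; ΔPS = ½(23 + 68)(86 − 77) = 409.5.
Government spending = 14 × 68 = 952.
DWL = ½ × 14 × (68 − 23) = 315; fraction = 315 / 952 = 45/136.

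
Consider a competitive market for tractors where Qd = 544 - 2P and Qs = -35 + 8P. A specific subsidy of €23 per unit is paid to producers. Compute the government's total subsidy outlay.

Government cost = €10695

Pre-subsidy: 544 - 2P = -35 + 8P gives P* = 57.9, Q* = 428.2.
With the subsidy, sellers receive Ps = Pb + 23 for each unit, where Pb is the price buyers pay.
Supply in terms of Pb becomes Qs = -35 + 8(Pb + 23) = 149 + 8Pb. Setting this equal to demand: 544 - 2Pb = 149 + 8Pb, so Pb = 39.5.
Sellers receive Ps = 39.5 + 23 = 62.5; Q' = 544 − 2·39.5 = 465.
Government outlay = subsidy × quantity = 23 × 465 = 10695.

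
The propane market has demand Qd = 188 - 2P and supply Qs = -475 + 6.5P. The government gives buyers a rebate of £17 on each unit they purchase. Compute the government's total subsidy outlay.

Pre-subsidy: 188 - 2P = -475 + 6.5P gives P* = 78, Q* = 32.
With the rebate, buyers effectively pay Pb = Ps − 17, where Ps is the price sellers receive.
Demand in terms of Ps becomes Qd = 188 − 2(Ps − 17) = 222 - 2Ps. Setting this equal to supply: 222 - 2Ps = -475 + 6.5Ps, so Ps = 82.
Buyers pay Pb = 82 − 17 = 65; Q' = -475 + 6.5·82 = 58.
Government outlay = subsidy × quantity = 17 × 58 = 986.

Government cost = £986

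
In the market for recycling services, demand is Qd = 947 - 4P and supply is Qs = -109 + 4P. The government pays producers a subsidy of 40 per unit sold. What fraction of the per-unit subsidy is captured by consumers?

Consumer share = 0.5

Pre-subsidy: 947 - 4P = -109 + 4P gives P* = 132, Q* = 419.
With the subsidy, sellers receive Ps = Pb + 40 for each unit, where Pb is the price buyers pay.
Supply in terms of Pb becomes Qs = -109 + 4(Pb + 40) = 51 + 4Pb. Setting this equal to demand: 947 - 4Pb = 51 + 4Pb, so Pb = 112.
Sellers receive Ps = 112 + 40 = 152; Q' = 947 − 4·112 = 499.
Buyers' price falls by P* − Pb = 132 − 112 = 20; sellers' price rises by Ps − P* = 152 − 132 = 20.
So consumers capture 20/40 = 0.5 of each unit of subsidy.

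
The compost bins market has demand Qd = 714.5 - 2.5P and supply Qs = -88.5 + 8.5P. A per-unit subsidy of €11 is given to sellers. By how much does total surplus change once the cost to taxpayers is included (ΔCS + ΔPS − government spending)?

Net change in total surplus = -€116.875

Pre-subsidy: 714.5 - 2.5P = -88.5 + 8.5P gives P* = 73, Q* = 532.
With the subsidy, sellers receive Ps = Pb + 11 for each unit, where Pb is the price buyers pay.
Supply in terms of Pb becomes Qs = -88.5 + 8.5(Pb + 11) = 5 + 8.5Pb. Setting this equal to demand: 714.5 - 2.5Pb = 5 + 8.5Pb, so Pb = 64.5.
Sellers receive Ps = 64.5 + 11 = 75.5; Q' = 714.5 − 2.5·64.5 = 553.25.
ΔCS = ½(532 + 553.25)(73 − 64.5) = 4612.3125; ΔPS = ½(532 + 553.25)(75.5 − 73) = 1356.5625.
Government spending = 11 × 553.25 = 6085.75.
Net change = 4612.3125 + 1356.5625 − 6085.75 = -116.875. The loss equals the DWL triangle ½·11·21.25.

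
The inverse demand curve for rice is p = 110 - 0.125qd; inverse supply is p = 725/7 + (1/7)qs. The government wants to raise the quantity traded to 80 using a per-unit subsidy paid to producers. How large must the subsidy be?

At q = 80, from the demand curve buyers pay pb = 110 − 0.125·80 = 100; from the supply curve sellers need ps = 725/7 + (1/7)·80 = 115.
The subsidy must fill the gap: s = ps − pb = 115 − 100 = 15.

Required subsidy s = 15 per unit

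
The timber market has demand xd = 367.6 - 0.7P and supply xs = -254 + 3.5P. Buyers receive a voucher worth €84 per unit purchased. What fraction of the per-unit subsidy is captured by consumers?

Pre-subsidy: 367.6 - 0.7P = -254 + 3.5P gives P* = 148, x* = 264.
With the rebate, buyers effectively pay Pb = Ps − 84, where Ps is the price sellers receive.
Demand in terms of Ps becomes xd = 367.6 − 0.7(Ps − 84) = 426.4 - 0.7Ps. Setting this equal to supply: 426.4 - 0.7Ps = -254 + 3.5Ps, so Ps = 162.
Buyers pay Pb = 162 − 84 = 78; x' = -254 + 3.5·162 = 313.
Buyers' price falls by P* − Pb = 148 − 78 = 70; sellers' price rises by Ps − P* = 162 − 148 = 14.
So consumers capture 70/84 = 5/6 of each unit of subsidy.

Consumer share = 5/6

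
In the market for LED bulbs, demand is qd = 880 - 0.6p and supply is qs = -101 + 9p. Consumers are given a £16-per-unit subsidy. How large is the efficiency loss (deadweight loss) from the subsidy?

Pre-subsidy: 880 - 0.6p = -101 + 9p gives p* = 102.1875, q* = 818.6875.
With the rebate, buyers effectively pay pb = ps − 16, where ps is the price sellers receive.
Demand in terms of ps becomes qd = 880 − 0.6(ps − 16) = 889.6 - 0.6ps. Setting this equal to supply: 889.6 - 0.6ps = -101 + 9ps, so ps = 103.1875.
Buyers pay pb = 103.1875 − 16 = 87.1875; q' = -101 + 9·103.1875 = 827.6875.
The subsidy expands output by 827.6875 − 818.6875 = 9 past the efficient level; on those units the gap between marginal cost and willingness to pay runs from 0 up to 16.
DWL = ½ × 16 × 9 = 72.

Deadweight loss = £72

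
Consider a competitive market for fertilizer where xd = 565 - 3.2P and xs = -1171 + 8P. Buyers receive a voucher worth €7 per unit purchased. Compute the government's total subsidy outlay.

Pre-subsidy: 565 - 3.2P = -1171 + 8P gives P* = 155, x* = 69.
With the rebate, buyers effectively pay Pb = Ps − 7, where Ps is the price sellers receive.
Demand in terms of Ps becomes xd = 565 − 3.2(Ps − 7) = 587.4 - 3.2Ps. Setting this equal to supply: 587.4 - 3.2Ps = -1171 + 8Ps, so Ps = 157.
Buyers pay Pb = 157 − 7 = 150; x' = -1171 + 8·157 = 85.
Government outlay = subsidy × quantity = 7 × 85 = 595.

Government cost = €595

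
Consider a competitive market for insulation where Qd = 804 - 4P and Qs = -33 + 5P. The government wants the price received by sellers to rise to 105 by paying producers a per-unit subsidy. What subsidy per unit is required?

Required subsidy s = 27 per unit

At a seller price of 105, quantity supplied is -33 + 5·105 = 492.
Buyers absorb 492 only when they pay Pb with 804 − 4·Pb = 492, i.e. Pb = 78.
s = Ps − Pb = 105 − 78 = 27.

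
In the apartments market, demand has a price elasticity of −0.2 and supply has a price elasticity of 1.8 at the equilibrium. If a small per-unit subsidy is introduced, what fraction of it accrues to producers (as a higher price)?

For a small subsidy around the equilibrium, the benefit split depends on the relative slopes, which at a point are proportional to the elasticities.
Buyer share = εs/(εs + |εd|) = 1.8/(1.8 + 0.2) = 0.9; seller share = |εd|/(εs + |εd|) = 0.1.
So producers capture 0.1 of the subsidy.

Producer share = 0.1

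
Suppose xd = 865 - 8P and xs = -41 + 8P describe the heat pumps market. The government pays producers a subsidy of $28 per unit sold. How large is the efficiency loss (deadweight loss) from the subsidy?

Deadweight loss = $1568

Pre-subsidy: 865 - 8P = -41 + 8P gives P* = 56.625, x* = 412.
With the subsidy, sellers receive Ps = Pb + 28 for each unit, where Pb is the price buyers pay.
Supply in terms of Pb becomes xs = -41 + 8(Pb + 28) = 183 + 8Pb. Setting this equal to demand: 865 - 8Pb = 183 + 8Pb, so Pb = 42.625.
Sellers receive Ps = 42.625 + 28 = 70.625; x' = 865 − 8·42.625 = 524.
The subsidy expands output by 524 − 412 = 112 past the efficient level; on those units the gap between marginal cost and willingness to pay runs from 0 up to 28.
DWL = ½ × 28 × 112 = 1568.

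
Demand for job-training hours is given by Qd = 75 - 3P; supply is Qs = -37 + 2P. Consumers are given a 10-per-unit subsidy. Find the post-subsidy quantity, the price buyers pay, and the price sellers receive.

Q' = 19.8; buyers pay 18.4; sellers receive 28.4

Pre-subsidy: 75 - 3P = -37 + 2P gives P* = 22.4, Q* = 7.8.
With the rebate, buyers effectively pay Pb = Ps − 10, where Ps is the price sellers receive.
Demand in terms of Ps becomes Qd = 75 − 3(Ps − 10) = 105 - 3Ps. Setting this equal to supply: 105 - 3Ps = -37 + 2Ps, so Ps = 28.4.
Buyers pay Pb = 28.4 − 10 = 18.4; Q' = -37 + 2·28.4 = 19.8.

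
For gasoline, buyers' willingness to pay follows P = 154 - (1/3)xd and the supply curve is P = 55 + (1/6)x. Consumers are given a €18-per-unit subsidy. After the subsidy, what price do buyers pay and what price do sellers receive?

Pre-subsidy: 154 - (1/3)x = 55 + (1/6)x gives x* = 198 and P* = 88.
With the rebate, buyers effectively pay Pb = Ps − 18, where Ps is the price sellers receive.
On the curves, Pb = 154 - (1/3)x and Ps = 55 + (1/6)x; the wedge Ps − Pb = 18 gives 55 + (1/6)x − (154 - (1/3)x) = 18, so x' = 234.
Then Pb = 154 − (1/3)·234 = 76 and Ps = 55 + (1/6)·234 = 94.

Buyers pay €76; sellers receive €94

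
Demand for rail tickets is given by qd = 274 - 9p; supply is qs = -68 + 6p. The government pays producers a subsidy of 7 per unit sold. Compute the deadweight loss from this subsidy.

Deadweight loss = 88.2

Pre-subsidy: 274 - 9p = -68 + 6p gives p* = 22.8, q* = 68.8.
With the subsidy, sellers receive ps = pb + 7 for each unit, where pb is the price buyers pay.
Supply in terms of pb becomes qs = -68 + 6(pb + 7) = -26 + 6pb. Setting this equal to demand: 274 - 9pb = -26 + 6pb, so pb = 20.
Sellers receive ps = 20 + 7 = 27; q' = 274 − 9·20 = 94.
The subsidy expands output by 94 − 68.8 = 25.2 past the efficient level; on those units the gap between marginal cost and willingness to pay runs from 0 up to 7.
DWL = ½ × 7 × 25.2 = 88.2.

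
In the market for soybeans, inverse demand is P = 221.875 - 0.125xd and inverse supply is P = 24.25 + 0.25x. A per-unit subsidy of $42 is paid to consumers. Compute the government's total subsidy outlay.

Government cost = $26838

Pre-subsidy: 221.875 - 0.125x = 24.25 + 0.25x gives x* = 527 and P* = 156.
With the rebate, buyers effectively pay Pb = Ps − 42, where Ps is the price sellers receive.
On the curves, Pb = 221.875 - 0.125x and Ps = 24.25 + 0.25x; the wedge Ps − Pb = 42 gives 24.25 + 0.25x − (221.875 - 0.125x) = 42, so x' = 639.
Then Pb = 221.875 − 0.125·639 = 142 and Ps = 24.25 + 0.25·639 = 184.
Government outlay = subsidy × quantity = 42 × 639 = 26838.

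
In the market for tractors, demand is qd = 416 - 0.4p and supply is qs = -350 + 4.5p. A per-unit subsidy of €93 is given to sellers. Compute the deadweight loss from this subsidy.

Deadweight loss = 77841/49

Pre-subsidy: 416 - 0.4p = -350 + 4.5p gives p* = 7660/49, q* = 17320/49.
With the subsidy, sellers receive ps = pb + 93 for each unit, where pb is the price buyers pay.
Supply in terms of pb becomes qs = -350 + 4.5(pb + 93) = 68.5 + 4.5pb. Setting this equal to demand: 416 - 0.4pb = 68.5 + 4.5pb, so pb = 3475/49.
Sellers receive ps = 3475/49 + 93 = 8032/49; q' = 416 − 0.4·(3475/49) = 18994/49.
The subsidy expands output by 18994/49 − 17320/49 = 1674/49 past the efficient level; on those units the gap between marginal cost and willingness to pay runs from 0 up to 93.
DWL = ½ × 93 × 1674/49 = 77841/49.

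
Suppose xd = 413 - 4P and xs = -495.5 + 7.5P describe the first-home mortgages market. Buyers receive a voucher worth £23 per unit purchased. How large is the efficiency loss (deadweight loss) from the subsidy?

Deadweight loss = £690

Pre-subsidy: 413 - 4P = -495.5 + 7.5P gives P* = 79, x* = 97.
With the rebate, buyers effectively pay Pb = Ps − 23, where Ps is the price sellers receive.
Demand in terms of Ps becomes xd = 413 − 4(Ps − 23) = 505 - 4Ps. Setting this equal to supply: 505 - 4Ps = -495.5 + 7.5Ps, so Ps = 87.
Buyers pay Pb = 87 − 23 = 64; x' = -495.5 + 7.5·87 = 157.
The subsidy expands output by 157 − 97 = 60 past the efficient level; on those units the gap between marginal cost and willingness to pay runs from 0 up to 23.
DWL = ½ × 23 × 60 = 690.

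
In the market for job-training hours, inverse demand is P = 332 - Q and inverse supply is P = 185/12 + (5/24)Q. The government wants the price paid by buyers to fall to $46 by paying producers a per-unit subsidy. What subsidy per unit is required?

At a buyer price of 46, quantity demanded is 332 − 1·46 = 286.
Sellers supply 286 only when they receive Ps = 185/12 + (5/24)·286 = 75.
s = Ps − Pb = 75 − 46 = 29.

Required subsidy s = $29 per unit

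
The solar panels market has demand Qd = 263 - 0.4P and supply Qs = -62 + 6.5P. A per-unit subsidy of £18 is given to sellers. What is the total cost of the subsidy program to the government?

Pre-subsidy: 263 - 0.4P = -62 + 6.5P gives P* = 3250/69, Q* = 16847/69.
With the subsidy, sellers receive Ps = Pb + 18 for each unit, where Pb is the price buyers pay.
Supply in terms of Pb becomes Qs = -62 + 6.5(Pb + 18) = 55 + 6.5Pb. Setting this equal to demand: 263 - 0.4Pb = 55 + 6.5Pb, so Pb = 2080/69.
Sellers receive Ps = 2080/69 + 18 = 3322/69; Q' = 263 − 0.4·(2080/69) = 17315/69.
Government outlay = subsidy × quantity = 18 × 17315/69 = 103890/23.

Government cost = 103890/23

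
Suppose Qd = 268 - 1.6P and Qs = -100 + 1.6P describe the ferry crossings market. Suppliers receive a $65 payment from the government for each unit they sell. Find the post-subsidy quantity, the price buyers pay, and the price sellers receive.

Pre-subsidy: 268 - 1.6P = -100 + 1.6P gives P* = 115, Q* = 84.
With the subsidy, sellers receive Ps = Pb + 65 for each unit, where Pb is the price buyers pay.
Supply in terms of Pb becomes Qs = -100 + 1.6(Pb + 65) = 4 + 1.6Pb. Setting this equal to demand: 268 - 1.6Pb = 4 + 1.6Pb, so Pb = 82.5.
Sellers receive Ps = 82.5 + 65 = 147.5; Q' = 268 − 1.6·82.5 = 136.

Q' = 136; buyers pay $82.5; sellers receive $147.5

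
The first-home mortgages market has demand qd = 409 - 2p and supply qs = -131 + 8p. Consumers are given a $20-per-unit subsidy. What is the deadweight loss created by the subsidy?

Pre-subsidy: 409 - 2p = -131 + 8p gives p* = 54, q* = 301.
With the rebate, buyers effectively pay pb = ps − 20, where ps is the price sellers receive.
Demand in terms of ps becomes qd = 409 − 2(ps − 20) = 449 - 2ps. Setting this equal to supply: 449 - 2ps = -131 + 8ps, so ps = 58.
Buyers pay pb = 58 − 20 = 38; q' = -131 + 8·58 = 333.
The subsidy expands output by 333 − 301 = 32 past the efficient level; on those units the gap between marginal cost and willingness to pay runs from 0 up to 20.
DWL = ½ × 20 × 32 = 320.

Deadweight loss = $320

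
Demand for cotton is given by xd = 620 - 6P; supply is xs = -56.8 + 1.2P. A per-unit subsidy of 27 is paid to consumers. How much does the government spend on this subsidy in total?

Government cost = 2241

Pre-subsidy: 620 - 6P = -56.8 + 1.2P gives P* = 94, x* = 56.
With the rebate, buyers effectively pay Pb = Ps − 27, where Ps is the price sellers receive.
Demand in terms of Ps becomes xd = 620 − 6(Ps − 27) = 782 - 6Ps. Setting this equal to supply: 782 - 6Ps = -56.8 + 1.2Ps, so Ps = 116.5.
Buyers pay Pb = 116.5 − 27 = 89.5; x' = -56.8 + 1.2·116.5 = 83.
Government outlay = subsidy × quantity = 27 × 83 = 2241.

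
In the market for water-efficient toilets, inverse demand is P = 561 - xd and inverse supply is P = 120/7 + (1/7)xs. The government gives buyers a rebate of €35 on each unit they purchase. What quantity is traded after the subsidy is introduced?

Pre-subsidy: 561 - x = 120/7 + (1/7)x gives x* = 475.875 and P* = 85.125.
With the rebate, buyers effectively pay Pb = Ps − 35, where Ps is the price sellers receive.
On the curves, Pb = 561 - x and Ps = 120/7 + (1/7)x; the wedge Ps − Pb = 35 gives 120/7 + (1/7)x − (561 - x) = 35, so x' = 506.5.
Then Pb = 561 − 1·506.5 = 54.5 and Ps = 120/7 + (1/7)·506.5 = 89.5.

x' = 506.5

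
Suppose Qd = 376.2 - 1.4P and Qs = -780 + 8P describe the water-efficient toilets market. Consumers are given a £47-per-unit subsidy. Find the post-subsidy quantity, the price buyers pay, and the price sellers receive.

Q' = 260; buyers pay £83; sellers receive £130

Pre-subsidy: 376.2 - 1.4P = -780 + 8P gives P* = 123, Q* = 204.
With the rebate, buyers effectively pay Pb = Ps − 47, where Ps is the price sellers receive.
Demand in terms of Ps becomes Qd = 376.2 − 1.4(Ps − 47) = 442 - 1.4Ps. Setting this equal to supply: 442 - 1.4Ps = -780 + 8Ps, so Ps = 130.
Buyers pay Pb = 130 − 47 = 83; Q' = -780 + 8·130 = 260.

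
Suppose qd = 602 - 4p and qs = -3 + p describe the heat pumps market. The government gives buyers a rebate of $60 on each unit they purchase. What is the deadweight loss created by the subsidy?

Deadweight loss = $1440

Pre-subsidy: 602 - 4p = -3 + p gives p* = 121, q* = 118.
With the rebate, buyers effectively pay pb = ps − 60, where ps is the price sellers receive.
Demand in terms of ps becomes qd = 602 − 4(ps − 60) = 842 - 4ps. Setting this equal to supply: 842 - 4ps = -3 + ps, so ps = 169.
Buyers pay pb = 169 − 60 = 109; q' = -3 + 1·169 = 166.
The subsidy expands output by 166 − 118 = 48 past the efficient level; on those units the gap between marginal cost and willingness to pay runs from 0 up to 60.
DWL = ½ × 60 × 48 = 1440.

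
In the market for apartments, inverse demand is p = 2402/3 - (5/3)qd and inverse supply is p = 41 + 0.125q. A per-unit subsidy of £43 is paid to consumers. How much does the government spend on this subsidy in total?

Pre-subsidy: 2402/3 - (5/3)q = 41 + 0.125q gives q* = 424 and p* = 94.
With the rebate, buyers effectively pay pb = ps − 43, where ps is the price sellers receive.
On the curves, pb = 2402/3 - (5/3)q and ps = 41 + 0.125q; the wedge ps − pb = 43 gives 41 + 0.125q − (2402/3 - (5/3)q) = 43, so q' = 448.
Then pb = 2402/3 − (5/3)·448 = 54 and ps = 41 + 0.125·448 = 97.
Government outlay = subsidy × quantity = 43 × 448 = 19264.

Government cost = £19264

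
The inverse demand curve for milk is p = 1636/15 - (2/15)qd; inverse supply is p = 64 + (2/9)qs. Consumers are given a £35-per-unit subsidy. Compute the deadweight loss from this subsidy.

Pre-subsidy: 1636/15 - (2/15)q = 64 + (2/9)q gives q* = 126.75 and p* = 553/6.
With the rebate, buyers effectively pay pb = ps − 35, where ps is the price sellers receive.
On the curves, pb = 1636/15 - (2/15)q and ps = 64 + (2/9)q; the wedge ps − pb = 35 gives 64 + (2/9)q − (1636/15 - (2/15)q) = 35, so q' = 225.1875.
Then pb = 1636/15 − (2/15)·225.1875 = 1897/24 and ps = 64 + (2/9)·225.1875 = 2737/24.
The subsidy expands output by 225.1875 − 126.75 = 98.4375 past the efficient level; on those units the gap between marginal cost and willingness to pay runs from 0 up to 35.
DWL = ½ × 35 × 98.4375 = 1722.65625.

Deadweight loss = £1722.65625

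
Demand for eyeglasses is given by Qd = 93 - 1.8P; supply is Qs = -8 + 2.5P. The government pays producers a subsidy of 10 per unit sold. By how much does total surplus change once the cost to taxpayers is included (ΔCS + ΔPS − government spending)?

Net change in total surplus = -2250/43

Pre-subsidy: 93 - 1.8P = -8 + 2.5P gives P* = 1010/43, Q* = 2181/43.
With the subsidy, sellers receive Ps = Pb + 10 for each unit, where Pb is the price buyers pay.
Supply in terms of Pb becomes Qs = -8 + 2.5(Pb + 10) = 17 + 2.5Pb. Setting this equal to demand: 93 - 1.8Pb = 17 + 2.5Pb, so Pb = 760/43.
Sellers receive Ps = 760/43 + 10 = 1190/43; Q' = 93 − 1.8·(760/43) = 2631/43.
ΔCS = ½(2181/43 + 2631/43)(1010/43 − 760/43) = 601500/1849; ΔPS = ½(2181/43 + 2631/43)(1190/43 − 1010/43) = 433080/1849.
Government spending = 10 × 2631/43 = 26310/43.
Net change = 601500/1849 + 433080/1849 − 26310/43 = -2250/43. The loss equals the DWL triangle ½·10·450/43.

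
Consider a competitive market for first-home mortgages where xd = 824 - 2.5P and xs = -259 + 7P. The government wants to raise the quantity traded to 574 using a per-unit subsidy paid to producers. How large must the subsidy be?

At x = 574, invert demand for the buyer price: Pb = (824 − 574)/2.5 = 100; invert supply for the seller price: Ps = (574 − (-259))/7 = 119.
The subsidy must fill the gap: s = Ps − Pb = 119 − 100 = 19.

Required subsidy s = 19 per unit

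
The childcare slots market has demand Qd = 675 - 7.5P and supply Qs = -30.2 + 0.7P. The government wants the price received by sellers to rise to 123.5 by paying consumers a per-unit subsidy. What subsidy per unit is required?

At a seller price of 123.5, quantity supplied is -30.2 + 0.7·123.5 = 56.25.
Buyers absorb 56.25 only when they pay Pb with 675 − 7.5·Pb = 56.25, i.e. Pb = 82.5.
s = Ps − Pb = 123.5 − 82.5 = 41.

Required subsidy s = 41 per unit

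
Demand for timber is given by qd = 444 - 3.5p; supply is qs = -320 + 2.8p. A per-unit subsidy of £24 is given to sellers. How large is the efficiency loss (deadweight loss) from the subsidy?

Pre-subsidy: 444 - 3.5p = -320 + 2.8p gives p* = 7640/63, q* = 176/9.
With the subsidy, sellers receive ps = pb + 24 for each unit, where pb is the price buyers pay.
Supply in terms of pb becomes qs = -320 + 2.8(pb + 24) = -252.8 + 2.8pb. Setting this equal to demand: 444 - 3.5pb = -252.8 + 2.8pb, so pb = 6968/63.
Sellers receive ps = 6968/63 + 24 = 8480/63; q' = 444 − 3.5·(6968/63) = 512/9.
The subsidy expands output by 512/9 − 176/9 = 112/3 past the efficient level; on those units the gap between marginal cost and willingness to pay runs from 0 up to 24.
DWL = ½ × 24 × 112/3 = 448.

Deadweight loss = £448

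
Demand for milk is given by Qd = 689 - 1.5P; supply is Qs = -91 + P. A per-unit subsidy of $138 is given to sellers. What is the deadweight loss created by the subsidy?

Deadweight loss = $5713.2

Pre-subsidy: 689 - 1.5P = -91 + P gives P* = 312, Q* = 221.
With the subsidy, sellers receive Ps = Pb + 138 for each unit, where Pb is the price buyers pay.
Supply in terms of Pb becomes Qs = -91 + 1(Pb + 138) = 47 + Pb. Setting this equal to demand: 689 - 1.5Pb = 47 + Pb, so Pb = 256.8.
Sellers receive Ps = 256.8 + 138 = 394.8; Q' = 689 − 1.5·256.8 = 303.8.
The subsidy expands output by 303.8 − 221 = 82.8 past the efficient level; on those units the gap between marginal cost and willingness to pay runs from 0 up to 138.
DWL = ½ × 138 × 82.8 = 5713.2.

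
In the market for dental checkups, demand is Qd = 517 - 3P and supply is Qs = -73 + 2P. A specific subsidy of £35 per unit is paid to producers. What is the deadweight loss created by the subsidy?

Pre-subsidy: 517 - 3P = -73 + 2P gives P* = 118, Q* = 163.
With the subsidy, sellers receive Ps = Pb + 35 for each unit, where Pb is the price buyers pay.
Supply in terms of Pb becomes Qs = -73 + 2(Pb + 35) = -3 + 2Pb. Setting this equal to demand: 517 - 3Pb = -3 + 2Pb, so Pb = 104.
Sellers receive Ps = 104 + 35 = 139; Q' = 517 − 3·104 = 205.
The subsidy expands output by 205 − 163 = 42 past the efficient level; on those units the gap between marginal cost and willingness to pay runs from 0 up to 35.
DWL = ½ × 35 × 42 = 735.

Deadweight loss = £735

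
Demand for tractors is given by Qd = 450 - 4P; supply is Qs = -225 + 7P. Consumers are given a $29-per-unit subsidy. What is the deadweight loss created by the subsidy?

Deadweight loss = 11774/11

Pre-subsidy: 450 - 4P = -225 + 7P gives P* = 675/11, Q* = 2250/11.
With the rebate, buyers effectively pay Pb = Ps − 29, where Ps is the price sellers receive.
Demand in terms of Ps becomes Qd = 450 − 4(Ps − 29) = 566 - 4Ps. Setting this equal to supply: 566 - 4Ps = -225 + 7Ps, so Ps = 791/11.
Buyers pay Pb = 791/11 − 29 = 472/11; Q' = -225 + 7·(791/11) = 3062/11.
The subsidy expands output by 3062/11 − 2250/11 = 812/11 past the efficient level; on those units the gap between marginal cost and willingness to pay runs from 0 up to 29.
DWL = ½ × 29 × 812/11 = 11774/11.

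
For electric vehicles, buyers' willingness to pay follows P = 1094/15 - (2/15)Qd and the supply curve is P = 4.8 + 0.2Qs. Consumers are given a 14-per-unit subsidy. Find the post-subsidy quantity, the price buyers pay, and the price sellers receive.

Pre-subsidy: 1094/15 - (2/15)Q = 4.8 + 0.2Q gives Q* = 204.4 and P* = 45.68.
With the rebate, buyers effectively pay Pb = Ps − 14, where Ps is the price sellers receive.
On the curves, Pb = 1094/15 - (2/15)Q and Ps = 4.8 + 0.2Q; the wedge Ps − Pb = 14 gives 4.8 + 0.2Q − (1094/15 - (2/15)Q) = 14, so Q' = 246.4.
Then Pb = 1094/15 − (2/15)·246.4 = 40.08 and Ps = 4.8 + 0.2·246.4 = 54.08.

Q' = 246.4; buyers pay 40.08; sellers receive 54.08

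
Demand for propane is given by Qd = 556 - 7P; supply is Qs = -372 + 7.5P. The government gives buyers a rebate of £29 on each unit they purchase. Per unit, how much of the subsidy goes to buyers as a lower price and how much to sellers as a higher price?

Buyers gain £15 per unit; sellers gain £14 per unit

Pre-subsidy: 556 - 7P = -372 + 7.5P gives P* = 64, Q* = 108.
With the rebate, buyers effectively pay Pb = Ps − 29, where Ps is the price sellers receive.
Demand in terms of Ps becomes Qd = 556 − 7(Ps − 29) = 759 - 7Ps. Setting this equal to supply: 759 - 7Ps = -372 + 7.5Ps, so Ps = 78.
Buyers pay Pb = 78 − 29 = 49; Q' = -372 + 7.5·78 = 213.
Buyers' price falls by P* − Pb = 64 − 49 = 15; sellers' price rises by Ps − P* = 78 − 64 = 14.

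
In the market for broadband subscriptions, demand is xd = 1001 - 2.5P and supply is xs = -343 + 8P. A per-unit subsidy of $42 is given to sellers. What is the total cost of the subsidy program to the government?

Government cost = $31962

Pre-subsidy: 1001 - 2.5P = -343 + 8P gives P* = 128, x* = 681.
With the subsidy, sellers receive Ps = Pb + 42 for each unit, where Pb is the price buyers pay.
Supply in terms of Pb becomes xs = -343 + 8(Pb + 42) = -7 + 8Pb. Setting this equal to demand: 1001 - 2.5Pb = -7 + 8Pb, so Pb = 96.
Sellers receive Ps = 96 + 42 = 138; x' = 1001 − 2.5·96 = 761.
Government outlay = subsidy × quantity = 42 × 761 = 31962.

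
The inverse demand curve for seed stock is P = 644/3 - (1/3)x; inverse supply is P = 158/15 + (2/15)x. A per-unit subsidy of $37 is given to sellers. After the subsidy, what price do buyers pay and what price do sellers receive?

Buyers pay 297/7; sellers receive 556/7

Pre-subsidy: 644/3 - (1/3)x = 158/15 + (2/15)x gives x* = 3062/7 and P* = 482/7.
With the subsidy, sellers receive Ps = Pb + 37 for each unit, where Pb is the price buyers pay.
On the curves, Pb = 644/3 - (1/3)x and Ps = 158/15 + (2/15)x; the wedge Ps − Pb = 37 gives 158/15 + (2/15)x − (644/3 - (1/3)x) = 37, so x' = 3617/7.
Then Pb = 644/3 − (1/3)·(3617/7) = 297/7 and Ps = 158/15 + (2/15)·(3617/7) = 556/7.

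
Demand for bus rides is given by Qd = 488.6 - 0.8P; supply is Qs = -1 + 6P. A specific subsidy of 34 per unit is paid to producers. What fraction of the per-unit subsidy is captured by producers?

Pre-subsidy: 488.6 - 0.8P = -1 + 6P gives P* = 72, Q* = 431.
With the subsidy, sellers receive Ps = Pb + 34 for each unit, where Pb is the price buyers pay.
Supply in terms of Pb becomes Qs = -1 + 6(Pb + 34) = 203 + 6Pb. Setting this equal to demand: 488.6 - 0.8Pb = 203 + 6Pb, so Pb = 42.
Sellers receive Ps = 42 + 34 = 76; Q' = 488.6 − 0.8·42 = 455.
Buyers' price falls by P* − Pb = 72 − 42 = 30; sellers' price rises by Ps − P* = 76 − 72 = 4.
So producers capture 4/34 = 2/17 of each unit of subsidy.

Producer share = 2/17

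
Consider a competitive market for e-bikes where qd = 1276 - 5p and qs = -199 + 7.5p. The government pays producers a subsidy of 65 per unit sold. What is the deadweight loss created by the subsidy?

Deadweight loss = 6337.5

Pre-subsidy: 1276 - 5p = -199 + 7.5p gives p* = 118, q* = 686.
With the subsidy, sellers receive ps = pb + 65 for each unit, where pb is the price buyers pay.
Supply in terms of pb becomes qs = -199 + 7.5(pb + 65) = 288.5 + 7.5pb. Setting this equal to demand: 1276 - 5pb = 288.5 + 7.5pb, so pb = 79.
Sellers receive ps = 79 + 65 = 144; q' = 1276 − 5·79 = 881.
The subsidy expands output by 881 − 686 = 195 past the efficient level; on those units the gap between marginal cost and willingness to pay runs from 0 up to 65.
DWL = ½ × 65 × 195 = 6337.5.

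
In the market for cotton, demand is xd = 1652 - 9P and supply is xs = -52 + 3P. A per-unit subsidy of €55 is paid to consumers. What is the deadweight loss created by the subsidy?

Pre-subsidy: 1652 - 9P = -52 + 3P gives P* = 142, x* = 374.
With the rebate, buyers effectively pay Pb = Ps − 55, where Ps is the price sellers receive.
Demand in terms of Ps becomes xd = 1652 − 9(Ps − 55) = 2147 - 9Ps. Setting this equal to supply: 2147 - 9Ps = -52 + 3Ps, so Ps = 183.25.
Buyers pay Pb = 183.25 − 55 = 128.25; x' = -52 + 3·183.25 = 497.75.
The subsidy expands output by 497.75 − 374 = 123.75 past the efficient level; on those units the gap between marginal cost and willingness to pay runs from 0 up to 55.
DWL = ½ × 55 × 123.75 = 3403.125.

Deadweight loss = €3403.125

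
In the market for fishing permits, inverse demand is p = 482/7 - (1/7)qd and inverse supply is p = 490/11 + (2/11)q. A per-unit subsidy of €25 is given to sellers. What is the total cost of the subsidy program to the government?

Pre-subsidy: 482/7 - (1/7)q = 490/11 + (2/11)q gives q* = 74.88 and p* = 58.16.
With the subsidy, sellers receive ps = pb + 25 for each unit, where pb is the price buyers pay.
On the curves, pb = 482/7 - (1/7)q and ps = 490/11 + (2/11)q; the wedge ps − pb = 25 gives 490/11 + (2/11)q − (482/7 - (1/7)q) = 25, so q' = 151.88.
Then pb = 482/7 − (1/7)·151.88 = 47.16 and ps = 490/11 + (2/11)·151.88 = 72.16.
Government outlay = subsidy × quantity = 25 × 151.88 = 3797.

Government cost = €3797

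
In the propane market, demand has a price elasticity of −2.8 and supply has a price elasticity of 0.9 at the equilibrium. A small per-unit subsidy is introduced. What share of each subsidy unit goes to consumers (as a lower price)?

For a small subsidy around the equilibrium, the benefit split depends on the relative slopes, which at a point are proportional to the elasticities.
Buyer share = εs/(εs + |εd|) = 0.9/(0.9 + 2.8) = 9/37; seller share = |εd|/(εs + |εd|) = 28/37.

Consumer share = 9/37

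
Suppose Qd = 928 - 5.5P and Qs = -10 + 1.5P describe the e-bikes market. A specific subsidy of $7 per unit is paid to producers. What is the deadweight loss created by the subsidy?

Deadweight loss = $28.875

Pre-subsidy: 928 - 5.5P = -10 + 1.5P gives P* = 134, Q* = 191.
With the subsidy, sellers receive Ps = Pb + 7 for each unit, where Pb is the price buyers pay.
Supply in terms of Pb becomes Qs = -10 + 1.5(Pb + 7) = 0.5 + 1.5Pb. Setting this equal to demand: 928 - 5.5Pb = 0.5 + 1.5Pb, so Pb = 132.5.
Sellers receive Ps = 132.5 + 7 = 139.5; Q' = 928 − 5.5·132.5 = 199.25.
The subsidy expands output by 199.25 − 191 = 8.25 past the efficient level; on those units the gap between marginal cost and willingness to pay runs from 0 up to 7.
DWL = ½ × 7 × 8.25 = 28.875.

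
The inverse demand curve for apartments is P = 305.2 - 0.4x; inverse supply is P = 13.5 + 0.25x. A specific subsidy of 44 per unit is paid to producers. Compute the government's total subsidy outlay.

Pre-subsidy: 305.2 - 0.4x = 13.5 + 0.25x gives x* = 5834/13 and P* = 1634/13.
With the subsidy, sellers receive Ps = Pb + 44 for each unit, where Pb is the price buyers pay.
On the curves, Pb = 305.2 - 0.4x and Ps = 13.5 + 0.25x; the wedge Ps − Pb = 44 gives 13.5 + 0.25x − (305.2 - 0.4x) = 44, so x' = 6714/13.
Then Pb = 305.2 − 0.4·(6714/13) = 1282/13 and Ps = 13.5 + 0.25·(6714/13) = 1854/13.
Government outlay = subsidy × quantity = 44 × 6714/13 = 295416/13.

Government cost = 295416/13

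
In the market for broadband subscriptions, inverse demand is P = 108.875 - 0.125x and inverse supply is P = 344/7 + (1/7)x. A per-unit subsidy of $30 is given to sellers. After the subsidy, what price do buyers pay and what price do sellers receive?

Buyers pay $67; sellers receive $97

Pre-subsidy: 108.875 - 0.125x = 344/7 + (1/7)x gives x* = 223 and P* = 81.
With the subsidy, sellers receive Ps = Pb + 30 for each unit, where Pb is the price buyers pay.
On the curves, Pb = 108.875 - 0.125x and Ps = 344/7 + (1/7)x; the wedge Ps − Pb = 30 gives 344/7 + (1/7)x − (108.875 - 0.125x) = 30, so x' = 335.
Then Pb = 108.875 − 0.125·335 = 67 and Ps = 344/7 + (1/7)·335 = 97.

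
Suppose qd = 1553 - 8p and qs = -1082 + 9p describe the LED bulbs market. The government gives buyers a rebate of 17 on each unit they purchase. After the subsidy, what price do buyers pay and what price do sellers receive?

Pre-subsidy: 1553 - 8p = -1082 + 9p gives p* = 155, q* = 313.
With the rebate, buyers effectively pay pb = ps − 17, where ps is the price sellers receive.
Demand in terms of ps becomes qd = 1553 − 8(ps − 17) = 1689 - 8ps. Setting this equal to supply: 1689 - 8ps = -1082 + 9ps, so ps = 163.
Buyers pay pb = 163 − 17 = 146; q' = -1082 + 9·163 = 385.

Buyers pay 146; sellers receive 163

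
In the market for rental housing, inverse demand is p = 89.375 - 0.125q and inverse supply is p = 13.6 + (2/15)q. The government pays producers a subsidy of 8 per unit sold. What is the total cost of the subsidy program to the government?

Government cost = 80424/31

Pre-subsidy: 89.375 - 0.125q = 13.6 + (2/15)q gives q* = 9093/31 and p* = 1634/31.
With the subsidy, sellers receive ps = pb + 8 for each unit, where pb is the price buyers pay.
On the curves, pb = 89.375 - 0.125q and ps = 13.6 + (2/15)q; the wedge ps − pb = 8 gives 13.6 + (2/15)q − (89.375 - 0.125q) = 8, so q' = 10053/31.
Then pb = 89.375 − 0.125·(10053/31) = 1514/31 and ps = 13.6 + (2/15)·(10053/31) = 1762/31.
Government outlay = subsidy × quantity = 8 × 10053/31 = 80424/31.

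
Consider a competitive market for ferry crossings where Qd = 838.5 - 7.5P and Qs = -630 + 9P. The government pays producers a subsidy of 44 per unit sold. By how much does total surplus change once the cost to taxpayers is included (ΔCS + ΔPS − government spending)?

Pre-subsidy: 838.5 - 7.5P = -630 + 9P gives P* = 89, Q* = 171.
With the subsidy, sellers receive Ps = Pb + 44 for each unit, where Pb is the price buyers pay.
Supply in terms of Pb becomes Qs = -630 + 9(Pb + 44) = -234 + 9Pb. Setting this equal to demand: 838.5 - 7.5Pb = -234 + 9Pb, so Pb = 65.
Sellers receive Ps = 65 + 44 = 109; Q' = 838.5 − 7.5·65 = 351.
ΔCS = ½(171 + 351)(89 − 65) = 6264; ΔPS = ½(171 + 351)(109 − 89) = 5220.
Government spending = 44 × 351 = 15444.
Net change = 6264 + 5220 − 15444 = -3960. The loss equals the DWL triangle ½·44·180.

Net change in total surplus = -3960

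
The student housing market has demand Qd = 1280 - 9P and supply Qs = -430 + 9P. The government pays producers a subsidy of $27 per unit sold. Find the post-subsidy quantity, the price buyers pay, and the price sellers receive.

Pre-subsidy: 1280 - 9P = -430 + 9P gives P* = 95, Q* = 425.
With the subsidy, sellers receive Ps = Pb + 27 for each unit, where Pb is the price buyers pay.
Supply in terms of Pb becomes Qs = -430 + 9(Pb + 27) = -187 + 9Pb. Setting this equal to demand: 1280 - 9Pb = -187 + 9Pb, so Pb = 81.5.
Sellers receive Ps = 81.5 + 27 = 108.5; Q' = 1280 − 9·81.5 = 546.5.

Q' = 546.5; buyers pay $81.5; sellers receive $108.5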